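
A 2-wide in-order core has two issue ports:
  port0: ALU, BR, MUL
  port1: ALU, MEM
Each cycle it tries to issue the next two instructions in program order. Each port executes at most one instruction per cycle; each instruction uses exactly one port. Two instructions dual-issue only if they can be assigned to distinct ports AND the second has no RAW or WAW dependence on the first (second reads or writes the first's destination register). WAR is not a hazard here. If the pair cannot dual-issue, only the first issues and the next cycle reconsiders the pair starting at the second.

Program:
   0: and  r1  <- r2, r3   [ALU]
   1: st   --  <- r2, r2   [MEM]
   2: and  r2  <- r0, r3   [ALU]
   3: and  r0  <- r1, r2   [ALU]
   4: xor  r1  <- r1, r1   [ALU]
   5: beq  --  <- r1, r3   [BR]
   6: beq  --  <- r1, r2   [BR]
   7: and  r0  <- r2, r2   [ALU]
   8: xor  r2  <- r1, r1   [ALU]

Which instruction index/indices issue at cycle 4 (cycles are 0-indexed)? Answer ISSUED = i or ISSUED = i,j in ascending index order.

  cy0 -> i0&i1 (and st) 2-wide
  cy1 -> i2 (and) RAW r2
  cy2 -> i3&i4 (and xor) 2-wide
  cy3 -> i5 (beq) no-port BR/BR
  cy4 -> i6&i7 (beq and) 2-wide
  cy5 -> i8 (xor) tail

ISSUED = 6,7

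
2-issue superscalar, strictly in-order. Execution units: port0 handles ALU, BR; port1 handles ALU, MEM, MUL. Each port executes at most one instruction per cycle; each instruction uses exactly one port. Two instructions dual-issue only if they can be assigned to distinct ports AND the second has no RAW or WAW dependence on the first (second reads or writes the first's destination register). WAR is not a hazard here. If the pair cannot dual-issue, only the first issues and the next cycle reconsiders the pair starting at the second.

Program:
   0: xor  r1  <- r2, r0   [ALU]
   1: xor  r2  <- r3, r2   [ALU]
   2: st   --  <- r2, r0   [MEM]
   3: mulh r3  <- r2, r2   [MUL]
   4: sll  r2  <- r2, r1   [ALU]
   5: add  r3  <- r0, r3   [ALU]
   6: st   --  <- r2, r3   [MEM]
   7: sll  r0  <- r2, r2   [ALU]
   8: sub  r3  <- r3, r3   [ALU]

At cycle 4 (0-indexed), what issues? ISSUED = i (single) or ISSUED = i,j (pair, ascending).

0. xor.ALU+xor.ALU @i0,i1  | dual
1. st.MEM @i2  | no-port MEM/MUL
2. mulh.MUL+sll.ALU @i3,i4  | dual
3. add.ALU @i5  | RAW r3
4. st.MEM+sll.ALU @i6,i7  | dual
5. sub.ALU @i8  | tail

ISSUED = 6,7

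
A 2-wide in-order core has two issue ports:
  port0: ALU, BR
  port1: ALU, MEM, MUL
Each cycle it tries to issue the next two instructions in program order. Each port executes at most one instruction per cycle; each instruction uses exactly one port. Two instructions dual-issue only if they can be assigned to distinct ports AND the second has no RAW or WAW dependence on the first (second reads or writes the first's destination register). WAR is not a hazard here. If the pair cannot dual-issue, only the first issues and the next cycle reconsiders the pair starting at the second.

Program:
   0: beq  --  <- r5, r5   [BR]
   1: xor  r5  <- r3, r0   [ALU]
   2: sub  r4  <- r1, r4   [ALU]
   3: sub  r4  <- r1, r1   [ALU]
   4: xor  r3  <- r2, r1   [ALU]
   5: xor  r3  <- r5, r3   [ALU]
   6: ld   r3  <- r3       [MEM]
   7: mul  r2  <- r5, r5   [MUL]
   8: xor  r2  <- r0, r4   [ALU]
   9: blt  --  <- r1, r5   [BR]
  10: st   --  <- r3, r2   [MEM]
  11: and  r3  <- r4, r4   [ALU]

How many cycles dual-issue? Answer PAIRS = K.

  cy0 -> i0/i1 (beq;xor) dual
  cy1 -> i2 (sub) WAW r4
  cy2 -> i3/i4 (sub;xor) dual
  cy3 -> i5 (xor) RAW+WAW r3
  cy4 -> i6 (ld) no-port MEM/MUL
  cy5 -> i7 (mul) WAW r2
  cy6 -> i8/i9 (xor;blt) dual
  cy7 -> i10/i11 (st;and) dual

PAIRS = 4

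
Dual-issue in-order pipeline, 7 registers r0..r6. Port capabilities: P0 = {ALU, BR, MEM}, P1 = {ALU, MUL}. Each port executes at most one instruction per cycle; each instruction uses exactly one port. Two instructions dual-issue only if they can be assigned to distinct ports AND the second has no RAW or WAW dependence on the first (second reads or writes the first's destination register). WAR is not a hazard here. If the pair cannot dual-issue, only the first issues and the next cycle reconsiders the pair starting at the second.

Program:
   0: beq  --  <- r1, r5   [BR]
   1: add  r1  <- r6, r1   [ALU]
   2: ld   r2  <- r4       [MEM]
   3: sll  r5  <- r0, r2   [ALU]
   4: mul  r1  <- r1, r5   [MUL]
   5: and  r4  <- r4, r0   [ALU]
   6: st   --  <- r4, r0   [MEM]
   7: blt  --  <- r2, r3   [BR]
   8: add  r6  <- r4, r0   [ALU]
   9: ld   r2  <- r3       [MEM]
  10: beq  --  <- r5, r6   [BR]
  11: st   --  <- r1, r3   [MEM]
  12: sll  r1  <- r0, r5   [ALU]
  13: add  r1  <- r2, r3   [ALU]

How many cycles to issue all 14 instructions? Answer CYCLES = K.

CYCLES = 10

c0: i0,i1 beq.BR;add.ALU  dual
c1: i2 ld.MEM  RAW r2
c2: i3 sll.ALU  RAW r5
c3: i4,i5 mul.MUL;and.ALU  dual
c4: i6 st.MEM  no-port MEM/BR
c5: i7,i8 blt.BR;add.ALU  dual
c6: i9 ld.MEM  no-port MEM/BR
c7: i10 beq.BR  no-port BR/MEM
c8: i11,i12 st.MEM;sll.ALU  dual
c9: i13 add.ALU  tail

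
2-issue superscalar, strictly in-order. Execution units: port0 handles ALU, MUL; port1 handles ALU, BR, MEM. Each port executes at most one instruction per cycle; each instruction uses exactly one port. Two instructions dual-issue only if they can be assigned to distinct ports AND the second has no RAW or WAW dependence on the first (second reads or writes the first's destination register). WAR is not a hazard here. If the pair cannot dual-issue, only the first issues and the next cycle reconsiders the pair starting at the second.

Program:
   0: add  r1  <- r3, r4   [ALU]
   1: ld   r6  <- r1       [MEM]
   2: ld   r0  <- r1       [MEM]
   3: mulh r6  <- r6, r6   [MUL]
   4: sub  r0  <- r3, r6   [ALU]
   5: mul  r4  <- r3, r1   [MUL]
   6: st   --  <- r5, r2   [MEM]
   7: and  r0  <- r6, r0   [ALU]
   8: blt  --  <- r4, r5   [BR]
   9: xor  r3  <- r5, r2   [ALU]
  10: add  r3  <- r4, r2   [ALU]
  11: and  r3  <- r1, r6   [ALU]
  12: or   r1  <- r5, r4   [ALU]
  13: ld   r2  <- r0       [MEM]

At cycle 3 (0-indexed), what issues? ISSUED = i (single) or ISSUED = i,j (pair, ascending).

ISSUED = 4,5

#0 head=0: add.ALU i0 RAW r1
#1 head=1: ld.MEM i1 no-port MEM/MEM
#2 head=2: ld.MEM/mulh.MUL i2/i3 dual
#3 head=4: sub.ALU/mul.MUL i4/i5 dual
#4 head=6: st.MEM/and.ALU i6/i7 dual
#5 head=8: blt.BR/xor.ALU i8/i9 dual
#6 head=10: add.ALU i10 WAW r3
#7 head=11: and.ALU/or.ALU i11/i12 dual
#8 head=13: ld.MEM i13 tail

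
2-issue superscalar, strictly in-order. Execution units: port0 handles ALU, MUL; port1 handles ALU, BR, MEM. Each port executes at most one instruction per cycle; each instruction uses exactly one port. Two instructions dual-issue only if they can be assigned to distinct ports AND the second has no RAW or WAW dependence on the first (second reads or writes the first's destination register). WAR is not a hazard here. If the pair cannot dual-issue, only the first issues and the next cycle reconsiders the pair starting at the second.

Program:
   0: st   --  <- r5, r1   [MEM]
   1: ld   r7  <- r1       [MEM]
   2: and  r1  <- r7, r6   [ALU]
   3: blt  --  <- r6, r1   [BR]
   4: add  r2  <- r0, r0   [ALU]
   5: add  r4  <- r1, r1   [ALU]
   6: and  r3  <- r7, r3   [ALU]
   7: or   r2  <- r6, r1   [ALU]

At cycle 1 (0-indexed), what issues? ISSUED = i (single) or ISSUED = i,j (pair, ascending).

ISSUED = 1

c0: i0 st.MEM  no-port MEM/MEM
c1: i1 ld.MEM  RAW r7
c2: i2 and.ALU  RAW r1
c3: i3+i4 blt.BR/add.ALU  dual
c4: i5+i6 add.ALU/and.ALU  dual
c5: i7 or.ALU  tail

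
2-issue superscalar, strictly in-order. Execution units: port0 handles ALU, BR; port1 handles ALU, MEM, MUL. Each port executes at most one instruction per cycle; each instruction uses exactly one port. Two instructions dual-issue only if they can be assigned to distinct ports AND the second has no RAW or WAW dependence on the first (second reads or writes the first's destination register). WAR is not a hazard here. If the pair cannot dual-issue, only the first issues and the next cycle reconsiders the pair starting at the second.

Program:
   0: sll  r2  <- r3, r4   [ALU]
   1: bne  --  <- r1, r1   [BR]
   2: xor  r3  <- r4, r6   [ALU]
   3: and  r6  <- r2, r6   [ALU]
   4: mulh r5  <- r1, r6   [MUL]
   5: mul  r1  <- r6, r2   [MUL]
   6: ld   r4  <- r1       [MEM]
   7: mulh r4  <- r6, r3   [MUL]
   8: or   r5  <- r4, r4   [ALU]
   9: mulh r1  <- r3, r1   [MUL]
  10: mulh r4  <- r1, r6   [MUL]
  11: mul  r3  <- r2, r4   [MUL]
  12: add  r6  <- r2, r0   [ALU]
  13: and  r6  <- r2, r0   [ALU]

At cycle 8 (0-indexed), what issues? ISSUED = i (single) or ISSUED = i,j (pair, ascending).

ISSUED = 11,12

0. sll.ALU/bne.BR @i0,i1  | pair
1. xor.ALU/and.ALU @i2,i3  | pair
2. mulh.MUL @i4  | no-port MUL/MUL
3. mul.MUL @i5  | no-port MUL/MEM
4. ld.MEM @i6  | no-port MEM/MUL
5. mulh.MUL @i7  | RAW r4
6. or.ALU/mulh.MUL @i8,i9  | pair
7. mulh.MUL @i10  | no-port MUL/MUL
8. mul.MUL/add.ALU @i11,i12  | pair
9. and.ALU @i13  | tail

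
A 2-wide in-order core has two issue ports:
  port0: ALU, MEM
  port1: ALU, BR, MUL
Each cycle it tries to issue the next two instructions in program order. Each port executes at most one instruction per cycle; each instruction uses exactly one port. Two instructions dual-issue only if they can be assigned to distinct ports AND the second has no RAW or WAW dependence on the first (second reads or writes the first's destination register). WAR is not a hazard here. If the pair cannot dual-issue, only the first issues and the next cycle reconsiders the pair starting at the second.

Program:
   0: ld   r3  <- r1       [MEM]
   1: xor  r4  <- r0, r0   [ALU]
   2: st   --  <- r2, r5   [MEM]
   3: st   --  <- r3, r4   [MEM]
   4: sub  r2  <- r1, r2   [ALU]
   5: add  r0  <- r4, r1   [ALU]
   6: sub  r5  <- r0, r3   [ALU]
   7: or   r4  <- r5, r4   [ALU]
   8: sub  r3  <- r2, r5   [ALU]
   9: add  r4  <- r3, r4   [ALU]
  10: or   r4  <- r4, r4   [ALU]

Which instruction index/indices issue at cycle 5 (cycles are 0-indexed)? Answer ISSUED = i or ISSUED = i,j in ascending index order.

0. ld;xor @i0&i1  | dual
1. st @i2  | no-port MEM/MEM
2. st;sub @i3&i4  | dual
3. add @i5  | RAW r0
4. sub @i6  | RAW r5
5. or;sub @i7&i8  | dual
6. add @i9  | RAW+WAW r4
7. or @i10  | tail

ISSUED = 7,8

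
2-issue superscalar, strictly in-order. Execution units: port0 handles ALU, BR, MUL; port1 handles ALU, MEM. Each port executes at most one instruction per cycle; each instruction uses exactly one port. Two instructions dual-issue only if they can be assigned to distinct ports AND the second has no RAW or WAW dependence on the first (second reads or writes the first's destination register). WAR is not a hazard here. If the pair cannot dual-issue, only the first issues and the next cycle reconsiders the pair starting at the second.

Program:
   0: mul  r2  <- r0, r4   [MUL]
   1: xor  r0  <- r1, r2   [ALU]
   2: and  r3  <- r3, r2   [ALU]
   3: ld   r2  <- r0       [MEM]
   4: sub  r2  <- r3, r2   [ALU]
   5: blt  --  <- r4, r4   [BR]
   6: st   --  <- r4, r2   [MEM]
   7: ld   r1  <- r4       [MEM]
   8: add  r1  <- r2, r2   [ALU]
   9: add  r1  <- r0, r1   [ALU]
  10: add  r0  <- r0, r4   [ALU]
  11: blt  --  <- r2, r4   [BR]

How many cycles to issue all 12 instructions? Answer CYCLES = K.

#0 head=0: mul i0 RAW r2
#1 head=1: xor and i1&i2 pair
#2 head=3: ld i3 RAW+WAW r2
#3 head=4: sub blt i4&i5 pair
#4 head=6: st i6 no-port MEM/MEM
#5 head=7: ld i7 WAW r1
#6 head=8: add i8 RAW+WAW r1
#7 head=9: add add i9&i10 pair
#8 head=11: blt i11 tail

CYCLES = 9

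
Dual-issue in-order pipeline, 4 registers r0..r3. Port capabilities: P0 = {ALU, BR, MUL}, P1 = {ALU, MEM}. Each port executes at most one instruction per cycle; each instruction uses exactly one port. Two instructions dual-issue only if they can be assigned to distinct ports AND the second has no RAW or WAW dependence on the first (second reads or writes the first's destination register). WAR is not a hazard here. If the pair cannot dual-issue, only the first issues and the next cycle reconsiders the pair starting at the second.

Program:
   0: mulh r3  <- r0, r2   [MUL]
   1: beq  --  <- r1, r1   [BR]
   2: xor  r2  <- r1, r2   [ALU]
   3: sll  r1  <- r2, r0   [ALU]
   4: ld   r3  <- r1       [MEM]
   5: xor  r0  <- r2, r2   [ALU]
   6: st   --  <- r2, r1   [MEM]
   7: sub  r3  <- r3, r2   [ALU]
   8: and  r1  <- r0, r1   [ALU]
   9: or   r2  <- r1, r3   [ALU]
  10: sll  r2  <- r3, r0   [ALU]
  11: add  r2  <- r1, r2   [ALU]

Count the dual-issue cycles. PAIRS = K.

PAIRS = 3

0. mulh @i0  | no-port MUL/BR
1. beq;xor @i1+i2  | pair
2. sll @i3  | RAW r1
3. ld;xor @i4+i5  | pair
4. st;sub @i6+i7  | pair
5. and @i8  | RAW r1
6. or @i9  | WAW r2
7. sll @i10  | RAW+WAW r2
8. add @i11  | tail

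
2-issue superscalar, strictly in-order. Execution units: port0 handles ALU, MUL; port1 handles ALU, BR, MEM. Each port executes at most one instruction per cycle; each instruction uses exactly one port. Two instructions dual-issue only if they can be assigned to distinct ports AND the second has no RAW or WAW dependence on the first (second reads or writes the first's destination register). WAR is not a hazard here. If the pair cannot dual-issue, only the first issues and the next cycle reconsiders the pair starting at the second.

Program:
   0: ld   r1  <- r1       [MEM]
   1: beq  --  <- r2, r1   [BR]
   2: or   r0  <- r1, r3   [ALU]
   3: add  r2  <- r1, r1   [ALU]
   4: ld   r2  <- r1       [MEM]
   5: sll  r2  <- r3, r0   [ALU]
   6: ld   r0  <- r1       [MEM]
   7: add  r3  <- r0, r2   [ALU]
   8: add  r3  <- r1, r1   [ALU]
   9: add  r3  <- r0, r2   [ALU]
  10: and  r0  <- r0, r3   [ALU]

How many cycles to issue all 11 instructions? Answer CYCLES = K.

CYCLES = 9

  cy0 -> i0 (ld.MEM) no-port MEM/BR
  cy1 -> i1&i2 (beq.BR or.ALU) 2-wide
  cy2 -> i3 (add.ALU) WAW r2
  cy3 -> i4 (ld.MEM) WAW r2
  cy4 -> i5&i6 (sll.ALU ld.MEM) 2-wide
  cy5 -> i7 (add.ALU) WAW r3
  cy6 -> i8 (add.ALU) WAW r3
  cy7 -> i9 (add.ALU) RAW r3
  cy8 -> i10 (and.ALU) tail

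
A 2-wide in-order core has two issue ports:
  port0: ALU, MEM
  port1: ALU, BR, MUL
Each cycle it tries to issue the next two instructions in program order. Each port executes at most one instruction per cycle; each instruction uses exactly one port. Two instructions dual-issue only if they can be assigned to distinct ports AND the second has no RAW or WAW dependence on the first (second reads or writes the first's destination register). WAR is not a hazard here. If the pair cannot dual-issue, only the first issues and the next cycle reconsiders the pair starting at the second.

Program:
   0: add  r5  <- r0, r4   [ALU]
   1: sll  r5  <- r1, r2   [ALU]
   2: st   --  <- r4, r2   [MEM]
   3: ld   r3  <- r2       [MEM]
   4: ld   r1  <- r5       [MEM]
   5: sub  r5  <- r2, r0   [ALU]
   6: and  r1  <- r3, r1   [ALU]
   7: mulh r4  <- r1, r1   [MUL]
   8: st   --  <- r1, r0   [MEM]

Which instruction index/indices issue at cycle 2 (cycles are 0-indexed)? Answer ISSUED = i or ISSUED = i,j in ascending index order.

0. add @i0  | WAW r5
1. sll;st @i1&i2  | pair
2. ld @i3  | no-port MEM/MEM
3. ld;sub @i4&i5  | pair
4. and @i6  | RAW r1
5. mulh;st @i7&i8  | pair

ISSUED = 3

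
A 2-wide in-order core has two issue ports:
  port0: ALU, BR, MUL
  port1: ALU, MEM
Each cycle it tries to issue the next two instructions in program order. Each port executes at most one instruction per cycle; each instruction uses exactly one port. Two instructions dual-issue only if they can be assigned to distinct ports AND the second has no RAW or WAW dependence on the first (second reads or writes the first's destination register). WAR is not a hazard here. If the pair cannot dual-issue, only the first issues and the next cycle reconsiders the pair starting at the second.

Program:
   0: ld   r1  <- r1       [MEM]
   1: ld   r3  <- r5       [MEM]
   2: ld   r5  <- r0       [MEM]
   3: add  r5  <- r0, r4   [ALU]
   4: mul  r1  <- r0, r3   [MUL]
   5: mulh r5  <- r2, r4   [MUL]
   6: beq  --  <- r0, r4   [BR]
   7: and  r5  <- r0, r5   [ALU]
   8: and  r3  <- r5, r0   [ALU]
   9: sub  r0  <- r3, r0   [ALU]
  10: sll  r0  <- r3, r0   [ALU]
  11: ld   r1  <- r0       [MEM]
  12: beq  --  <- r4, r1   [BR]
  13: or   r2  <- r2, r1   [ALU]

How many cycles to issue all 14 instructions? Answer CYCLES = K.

CYCLES = 11

t=0 i0:ld.MEM ; no-port MEM/MEM
t=1 i1:ld.MEM ; no-port MEM/MEM
t=2 i2:ld.MEM ; WAW r5
t=3 i3,i4:add.ALU;mul.MUL ; 2-wide
t=4 i5:mulh.MUL ; no-port MUL/BR
t=5 i6,i7:beq.BR;and.ALU ; 2-wide
t=6 i8:and.ALU ; RAW r3
t=7 i9:sub.ALU ; RAW+WAW r0
t=8 i10:sll.ALU ; RAW r0
t=9 i11:ld.MEM ; RAW r1
t=10 i12,i13:beq.BR;or.ALU ; 2-wide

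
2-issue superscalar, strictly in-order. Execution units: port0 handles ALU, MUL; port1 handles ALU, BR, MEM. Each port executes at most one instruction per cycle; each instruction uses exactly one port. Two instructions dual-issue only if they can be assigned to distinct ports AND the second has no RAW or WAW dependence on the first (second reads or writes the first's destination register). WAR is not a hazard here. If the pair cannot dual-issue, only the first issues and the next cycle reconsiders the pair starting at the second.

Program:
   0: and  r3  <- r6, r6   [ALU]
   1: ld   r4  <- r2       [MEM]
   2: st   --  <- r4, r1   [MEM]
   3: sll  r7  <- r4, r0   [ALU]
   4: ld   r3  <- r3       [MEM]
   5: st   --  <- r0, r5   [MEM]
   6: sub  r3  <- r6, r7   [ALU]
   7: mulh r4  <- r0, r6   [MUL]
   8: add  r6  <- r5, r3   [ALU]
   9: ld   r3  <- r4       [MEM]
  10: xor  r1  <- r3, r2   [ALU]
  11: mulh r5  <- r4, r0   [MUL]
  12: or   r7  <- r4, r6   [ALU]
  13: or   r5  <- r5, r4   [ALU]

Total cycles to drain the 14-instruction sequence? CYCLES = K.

c0: i0,i1 and/ld  2-wide
c1: i2,i3 st/sll  2-wide
c2: i4 ld  no-port MEM/MEM
c3: i5,i6 st/sub  2-wide
c4: i7,i8 mulh/add  2-wide
c5: i9 ld  RAW r3
c6: i10,i11 xor/mulh  2-wide
c7: i12,i13 or/or  2-wide

CYCLES = 8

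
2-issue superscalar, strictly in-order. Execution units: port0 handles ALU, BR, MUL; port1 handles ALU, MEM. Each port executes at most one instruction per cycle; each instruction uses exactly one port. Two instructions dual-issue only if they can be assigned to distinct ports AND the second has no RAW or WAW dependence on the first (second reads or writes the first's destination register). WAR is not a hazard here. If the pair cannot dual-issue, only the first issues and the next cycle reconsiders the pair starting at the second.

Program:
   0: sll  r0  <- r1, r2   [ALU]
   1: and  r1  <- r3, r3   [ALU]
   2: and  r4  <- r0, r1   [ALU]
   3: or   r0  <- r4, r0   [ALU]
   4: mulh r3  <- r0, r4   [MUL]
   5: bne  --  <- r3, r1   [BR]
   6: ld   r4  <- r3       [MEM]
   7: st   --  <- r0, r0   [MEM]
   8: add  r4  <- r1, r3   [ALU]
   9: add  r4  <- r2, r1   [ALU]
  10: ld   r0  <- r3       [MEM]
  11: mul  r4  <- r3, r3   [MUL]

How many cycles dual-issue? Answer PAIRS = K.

t=0 i0/i1:sll.ALU;and.ALU ; dual
t=1 i2:and.ALU ; RAW r4
t=2 i3:or.ALU ; RAW r0
t=3 i4:mulh.MUL ; no-port MUL/BR
t=4 i5/i6:bne.BR;ld.MEM ; dual
t=5 i7/i8:st.MEM;add.ALU ; dual
t=6 i9/i10:add.ALU;ld.MEM ; dual
t=7 i11:mul.MUL ; tail

PAIRS = 4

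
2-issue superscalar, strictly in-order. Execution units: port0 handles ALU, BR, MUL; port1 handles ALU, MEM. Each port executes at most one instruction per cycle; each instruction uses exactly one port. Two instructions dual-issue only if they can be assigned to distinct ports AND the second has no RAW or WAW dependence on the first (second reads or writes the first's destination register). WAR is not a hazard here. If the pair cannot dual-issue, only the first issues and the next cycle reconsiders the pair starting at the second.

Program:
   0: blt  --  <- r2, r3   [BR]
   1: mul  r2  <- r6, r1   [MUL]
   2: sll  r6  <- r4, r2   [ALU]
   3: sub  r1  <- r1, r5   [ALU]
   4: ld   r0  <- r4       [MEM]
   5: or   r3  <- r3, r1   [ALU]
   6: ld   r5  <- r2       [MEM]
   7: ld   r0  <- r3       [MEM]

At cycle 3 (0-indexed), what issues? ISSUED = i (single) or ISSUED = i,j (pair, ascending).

[0] i0  blt.BR  -- no-port BR/MUL
[1] i1  mul.MUL  -- RAW r2
[2] i2+i3  sll.ALU;sub.ALU  -- 2-wide
[3] i4+i5  ld.MEM;or.ALU  -- 2-wide
[4] i6  ld.MEM  -- no-port MEM/MEM
[5] i7  ld.MEM  -- tail

ISSUED = 4,5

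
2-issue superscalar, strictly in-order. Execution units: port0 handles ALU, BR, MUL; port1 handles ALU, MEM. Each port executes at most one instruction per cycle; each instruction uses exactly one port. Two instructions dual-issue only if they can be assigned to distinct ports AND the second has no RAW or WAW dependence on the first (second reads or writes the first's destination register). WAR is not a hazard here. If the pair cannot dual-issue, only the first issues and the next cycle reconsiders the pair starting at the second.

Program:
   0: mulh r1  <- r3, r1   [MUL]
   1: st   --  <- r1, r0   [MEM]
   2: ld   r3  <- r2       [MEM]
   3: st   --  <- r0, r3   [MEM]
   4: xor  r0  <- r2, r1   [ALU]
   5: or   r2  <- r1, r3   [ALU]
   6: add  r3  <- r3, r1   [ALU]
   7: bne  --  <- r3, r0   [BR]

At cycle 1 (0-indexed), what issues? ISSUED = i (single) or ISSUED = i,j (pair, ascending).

ISSUED = 1

[0] i0  mulh  -- RAW r1
[1] i1  st  -- no-port MEM/MEM
[2] i2  ld  -- no-port MEM/MEM
[3] i3/i4  st+xor  -- dual
[4] i5/i6  or+add  -- dual
[5] i7  bne  -- tail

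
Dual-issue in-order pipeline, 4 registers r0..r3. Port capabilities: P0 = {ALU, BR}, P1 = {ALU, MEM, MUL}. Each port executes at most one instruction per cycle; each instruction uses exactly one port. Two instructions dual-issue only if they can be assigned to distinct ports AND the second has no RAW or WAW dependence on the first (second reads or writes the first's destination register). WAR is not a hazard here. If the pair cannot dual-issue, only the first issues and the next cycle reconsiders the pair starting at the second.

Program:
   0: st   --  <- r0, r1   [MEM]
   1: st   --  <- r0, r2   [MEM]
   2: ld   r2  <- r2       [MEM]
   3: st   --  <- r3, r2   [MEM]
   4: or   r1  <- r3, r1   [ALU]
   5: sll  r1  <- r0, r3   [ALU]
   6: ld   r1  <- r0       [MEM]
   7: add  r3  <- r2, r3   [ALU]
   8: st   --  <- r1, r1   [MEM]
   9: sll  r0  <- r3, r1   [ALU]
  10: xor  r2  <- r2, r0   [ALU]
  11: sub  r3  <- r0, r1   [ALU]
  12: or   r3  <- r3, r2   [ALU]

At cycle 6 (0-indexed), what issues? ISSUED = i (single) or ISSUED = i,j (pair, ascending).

ISSUED = 8,9

c0: i0 st  no-port MEM/MEM
c1: i1 st  no-port MEM/MEM
c2: i2 ld  no-port MEM/MEM
c3: i3+i4 st/or  2-wide
c4: i5 sll  WAW r1
c5: i6+i7 ld/add  2-wide
c6: i8+i9 st/sll  2-wide
c7: i10+i11 xor/sub  2-wide
c8: i12 or  tail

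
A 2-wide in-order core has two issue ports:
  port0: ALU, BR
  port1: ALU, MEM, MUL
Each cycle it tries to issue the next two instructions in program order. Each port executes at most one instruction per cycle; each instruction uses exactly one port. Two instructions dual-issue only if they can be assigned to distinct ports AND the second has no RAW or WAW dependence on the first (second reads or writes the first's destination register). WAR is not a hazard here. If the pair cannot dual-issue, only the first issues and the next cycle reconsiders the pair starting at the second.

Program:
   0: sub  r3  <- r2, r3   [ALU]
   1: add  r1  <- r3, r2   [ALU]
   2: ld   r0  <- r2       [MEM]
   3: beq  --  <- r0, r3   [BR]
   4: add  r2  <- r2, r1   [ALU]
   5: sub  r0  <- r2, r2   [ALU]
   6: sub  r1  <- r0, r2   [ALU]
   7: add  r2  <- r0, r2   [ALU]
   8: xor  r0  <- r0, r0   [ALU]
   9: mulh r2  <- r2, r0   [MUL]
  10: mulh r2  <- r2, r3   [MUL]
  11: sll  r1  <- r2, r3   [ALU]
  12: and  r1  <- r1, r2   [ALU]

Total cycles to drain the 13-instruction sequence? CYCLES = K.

  cy0 -> i0 (sub) RAW r3
  cy1 -> i1+i2 (add/ld) 2-wide
  cy2 -> i3+i4 (beq/add) 2-wide
  cy3 -> i5 (sub) RAW r0
  cy4 -> i6+i7 (sub/add) 2-wide
  cy5 -> i8 (xor) RAW r0
  cy6 -> i9 (mulh) no-port MUL/MUL
  cy7 -> i10 (mulh) RAW r2
  cy8 -> i11 (sll) RAW+WAW r1
  cy9 -> i12 (and) tail

CYCLES = 10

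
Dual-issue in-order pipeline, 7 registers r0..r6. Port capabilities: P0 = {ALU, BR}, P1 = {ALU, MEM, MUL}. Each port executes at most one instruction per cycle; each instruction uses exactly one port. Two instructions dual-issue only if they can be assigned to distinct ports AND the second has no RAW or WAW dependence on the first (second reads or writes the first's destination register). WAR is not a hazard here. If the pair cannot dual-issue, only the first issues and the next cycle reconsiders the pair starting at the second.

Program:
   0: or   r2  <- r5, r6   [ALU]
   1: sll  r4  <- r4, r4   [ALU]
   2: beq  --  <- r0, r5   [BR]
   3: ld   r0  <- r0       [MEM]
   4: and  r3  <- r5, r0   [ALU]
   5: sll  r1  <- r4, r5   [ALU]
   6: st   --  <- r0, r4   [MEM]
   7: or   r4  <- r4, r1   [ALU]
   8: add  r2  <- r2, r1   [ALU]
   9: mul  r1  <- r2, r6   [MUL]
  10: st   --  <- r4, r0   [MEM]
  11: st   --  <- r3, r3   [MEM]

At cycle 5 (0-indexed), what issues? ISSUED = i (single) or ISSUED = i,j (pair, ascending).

ISSUED = 9

0. or;sll @i0&i1  | dual
1. beq;ld @i2&i3  | dual
2. and;sll @i4&i5  | dual
3. st;or @i6&i7  | dual
4. add @i8  | RAW r2
5. mul @i9  | no-port MUL/MEM
6. st @i10  | no-port MEM/MEM
7. st @i11  | tail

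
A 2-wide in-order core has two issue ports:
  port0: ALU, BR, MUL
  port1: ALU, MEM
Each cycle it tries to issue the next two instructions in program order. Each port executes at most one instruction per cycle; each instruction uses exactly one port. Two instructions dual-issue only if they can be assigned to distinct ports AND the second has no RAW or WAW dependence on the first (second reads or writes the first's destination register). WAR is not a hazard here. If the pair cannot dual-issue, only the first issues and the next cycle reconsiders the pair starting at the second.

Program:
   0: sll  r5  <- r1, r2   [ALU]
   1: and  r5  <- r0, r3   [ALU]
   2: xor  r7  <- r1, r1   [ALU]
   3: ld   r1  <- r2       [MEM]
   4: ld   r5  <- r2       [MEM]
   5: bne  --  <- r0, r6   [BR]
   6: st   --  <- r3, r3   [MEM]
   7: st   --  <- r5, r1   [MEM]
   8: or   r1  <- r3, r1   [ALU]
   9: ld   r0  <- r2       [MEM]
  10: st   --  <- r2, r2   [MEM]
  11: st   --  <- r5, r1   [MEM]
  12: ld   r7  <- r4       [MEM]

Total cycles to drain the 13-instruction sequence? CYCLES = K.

CYCLES = 10

[0] i0  sll.ALU  -- WAW r5
[1] i1+i2  and.ALU/xor.ALU  -- 2-wide
[2] i3  ld.MEM  -- no-port MEM/MEM
[3] i4+i5  ld.MEM/bne.BR  -- 2-wide
[4] i6  st.MEM  -- no-port MEM/MEM
[5] i7+i8  st.MEM/or.ALU  -- 2-wide
[6] i9  ld.MEM  -- no-port MEM/MEM
[7] i10  st.MEM  -- no-port MEM/MEM
[8] i11  st.MEM  -- no-port MEM/MEM
[9] i12  ld.MEM  -- tail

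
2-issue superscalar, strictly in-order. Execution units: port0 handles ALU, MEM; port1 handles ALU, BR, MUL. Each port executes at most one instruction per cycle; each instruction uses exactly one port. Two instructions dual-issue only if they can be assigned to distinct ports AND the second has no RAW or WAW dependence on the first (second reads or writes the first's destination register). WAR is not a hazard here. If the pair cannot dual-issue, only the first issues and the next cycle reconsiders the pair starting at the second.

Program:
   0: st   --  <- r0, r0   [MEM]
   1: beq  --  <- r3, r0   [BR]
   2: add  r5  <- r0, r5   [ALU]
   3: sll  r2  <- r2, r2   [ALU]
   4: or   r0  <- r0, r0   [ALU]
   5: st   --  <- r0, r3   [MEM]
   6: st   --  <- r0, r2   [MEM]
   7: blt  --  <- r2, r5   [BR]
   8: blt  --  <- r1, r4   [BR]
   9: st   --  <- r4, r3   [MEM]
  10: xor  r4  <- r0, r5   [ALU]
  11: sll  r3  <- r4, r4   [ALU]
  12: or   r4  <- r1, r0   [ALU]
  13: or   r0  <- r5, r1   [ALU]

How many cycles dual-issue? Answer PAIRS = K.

PAIRS = 5

t=0 i0&i1:st/beq ; pair
t=1 i2&i3:add/sll ; pair
t=2 i4:or ; RAW r0
t=3 i5:st ; no-port MEM/MEM
t=4 i6&i7:st/blt ; pair
t=5 i8&i9:blt/st ; pair
t=6 i10:xor ; RAW r4
t=7 i11&i12:sll/or ; pair
t=8 i13:or ; tail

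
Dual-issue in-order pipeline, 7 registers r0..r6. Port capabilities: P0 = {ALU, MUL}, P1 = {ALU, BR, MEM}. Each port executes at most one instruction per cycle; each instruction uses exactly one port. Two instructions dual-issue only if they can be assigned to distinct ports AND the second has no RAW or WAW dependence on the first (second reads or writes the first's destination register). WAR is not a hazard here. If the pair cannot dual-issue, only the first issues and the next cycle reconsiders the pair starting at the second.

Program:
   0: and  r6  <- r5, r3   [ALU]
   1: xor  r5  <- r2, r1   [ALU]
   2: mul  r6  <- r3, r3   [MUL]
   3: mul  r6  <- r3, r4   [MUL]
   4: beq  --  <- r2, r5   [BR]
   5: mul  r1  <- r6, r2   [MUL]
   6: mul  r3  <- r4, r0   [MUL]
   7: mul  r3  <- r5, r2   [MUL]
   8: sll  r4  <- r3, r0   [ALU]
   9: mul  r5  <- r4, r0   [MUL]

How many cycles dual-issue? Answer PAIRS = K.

[0] i0&i1  and+xor  -- dual
[1] i2  mul  -- no-port MUL/MUL
[2] i3&i4  mul+beq  -- dual
[3] i5  mul  -- no-port MUL/MUL
[4] i6  mul  -- no-port MUL/MUL
[5] i7  mul  -- RAW r3
[6] i8  sll  -- RAW r4
[7] i9  mul  -- tail

PAIRS = 2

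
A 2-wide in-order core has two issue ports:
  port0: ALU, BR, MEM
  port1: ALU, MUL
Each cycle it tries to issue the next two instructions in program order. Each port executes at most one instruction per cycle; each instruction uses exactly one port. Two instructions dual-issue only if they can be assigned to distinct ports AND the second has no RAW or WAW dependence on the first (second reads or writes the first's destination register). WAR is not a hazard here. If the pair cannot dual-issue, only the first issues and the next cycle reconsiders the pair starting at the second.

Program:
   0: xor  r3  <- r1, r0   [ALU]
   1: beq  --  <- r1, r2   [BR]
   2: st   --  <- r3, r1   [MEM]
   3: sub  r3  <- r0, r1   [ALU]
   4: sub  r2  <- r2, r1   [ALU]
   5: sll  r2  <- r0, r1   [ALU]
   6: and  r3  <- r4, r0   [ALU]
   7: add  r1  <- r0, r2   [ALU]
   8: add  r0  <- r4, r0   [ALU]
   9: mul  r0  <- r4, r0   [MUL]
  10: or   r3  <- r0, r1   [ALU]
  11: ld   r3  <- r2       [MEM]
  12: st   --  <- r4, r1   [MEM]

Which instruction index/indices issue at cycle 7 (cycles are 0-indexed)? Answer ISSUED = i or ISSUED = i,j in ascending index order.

ISSUED = 11

t=0 i0&i1:xor.ALU;beq.BR ; pair
t=1 i2&i3:st.MEM;sub.ALU ; pair
t=2 i4:sub.ALU ; WAW r2
t=3 i5&i6:sll.ALU;and.ALU ; pair
t=4 i7&i8:add.ALU;add.ALU ; pair
t=5 i9:mul.MUL ; RAW r0
t=6 i10:or.ALU ; WAW r3
t=7 i11:ld.MEM ; no-port MEM/MEM
t=8 i12:st.MEM ; tail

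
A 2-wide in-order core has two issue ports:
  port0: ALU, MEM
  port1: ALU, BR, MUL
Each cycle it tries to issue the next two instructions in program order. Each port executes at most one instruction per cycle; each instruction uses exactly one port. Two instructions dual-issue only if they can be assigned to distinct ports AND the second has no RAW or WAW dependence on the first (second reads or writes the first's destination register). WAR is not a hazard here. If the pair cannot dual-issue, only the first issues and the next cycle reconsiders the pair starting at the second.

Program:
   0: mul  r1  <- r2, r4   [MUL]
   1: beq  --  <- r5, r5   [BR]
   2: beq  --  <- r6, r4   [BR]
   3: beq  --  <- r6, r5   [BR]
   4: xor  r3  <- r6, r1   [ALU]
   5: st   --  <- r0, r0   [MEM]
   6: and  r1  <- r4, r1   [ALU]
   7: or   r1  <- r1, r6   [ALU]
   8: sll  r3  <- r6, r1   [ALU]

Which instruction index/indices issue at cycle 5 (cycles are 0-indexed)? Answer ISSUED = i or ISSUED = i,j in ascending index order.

0. mul.MUL @i0  | no-port MUL/BR
1. beq.BR @i1  | no-port BR/BR
2. beq.BR @i2  | no-port BR/BR
3. beq.BR+xor.ALU @i3+i4  | dual
4. st.MEM+and.ALU @i5+i6  | dual
5. or.ALU @i7  | RAW r1
6. sll.ALU @i8  | tail

ISSUED = 7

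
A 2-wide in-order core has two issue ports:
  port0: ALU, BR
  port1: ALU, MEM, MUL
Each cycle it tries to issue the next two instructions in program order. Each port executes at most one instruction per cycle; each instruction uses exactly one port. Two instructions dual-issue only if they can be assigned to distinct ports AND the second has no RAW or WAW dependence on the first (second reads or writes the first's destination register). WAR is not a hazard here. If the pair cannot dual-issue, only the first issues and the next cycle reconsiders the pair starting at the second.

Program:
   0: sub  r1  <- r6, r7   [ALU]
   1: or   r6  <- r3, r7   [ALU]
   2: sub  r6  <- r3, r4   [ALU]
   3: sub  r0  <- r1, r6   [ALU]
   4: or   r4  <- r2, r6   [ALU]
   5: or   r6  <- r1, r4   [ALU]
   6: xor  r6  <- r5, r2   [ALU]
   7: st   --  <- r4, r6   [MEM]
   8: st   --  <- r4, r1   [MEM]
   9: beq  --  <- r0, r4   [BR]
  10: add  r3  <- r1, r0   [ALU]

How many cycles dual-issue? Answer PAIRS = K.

PAIRS = 3

  cy0 -> i0&i1 (sub;or) dual
  cy1 -> i2 (sub) RAW r6
  cy2 -> i3&i4 (sub;or) dual
  cy3 -> i5 (or) WAW r6
  cy4 -> i6 (xor) RAW r6
  cy5 -> i7 (st) no-port MEM/MEM
  cy6 -> i8&i9 (st;beq) dual
  cy7 -> i10 (add) tail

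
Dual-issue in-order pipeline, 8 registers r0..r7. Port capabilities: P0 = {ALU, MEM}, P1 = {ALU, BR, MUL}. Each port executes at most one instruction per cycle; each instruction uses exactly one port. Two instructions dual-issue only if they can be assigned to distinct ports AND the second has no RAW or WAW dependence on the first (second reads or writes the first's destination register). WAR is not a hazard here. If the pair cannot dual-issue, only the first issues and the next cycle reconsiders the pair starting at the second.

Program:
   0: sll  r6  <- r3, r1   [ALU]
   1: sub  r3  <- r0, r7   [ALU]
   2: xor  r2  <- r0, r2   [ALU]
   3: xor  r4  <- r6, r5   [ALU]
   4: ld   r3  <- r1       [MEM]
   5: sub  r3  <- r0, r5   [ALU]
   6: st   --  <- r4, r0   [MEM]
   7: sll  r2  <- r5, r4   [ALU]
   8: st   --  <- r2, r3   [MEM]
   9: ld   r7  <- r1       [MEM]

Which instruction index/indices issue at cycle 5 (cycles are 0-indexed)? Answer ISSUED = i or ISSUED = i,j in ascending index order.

0. sll/sub @i0,i1  | dual
1. xor/xor @i2,i3  | dual
2. ld @i4  | WAW r3
3. sub/st @i5,i6  | dual
4. sll @i7  | RAW r2
5. st @i8  | no-port MEM/MEM
6. ld @i9  | tail

ISSUED = 8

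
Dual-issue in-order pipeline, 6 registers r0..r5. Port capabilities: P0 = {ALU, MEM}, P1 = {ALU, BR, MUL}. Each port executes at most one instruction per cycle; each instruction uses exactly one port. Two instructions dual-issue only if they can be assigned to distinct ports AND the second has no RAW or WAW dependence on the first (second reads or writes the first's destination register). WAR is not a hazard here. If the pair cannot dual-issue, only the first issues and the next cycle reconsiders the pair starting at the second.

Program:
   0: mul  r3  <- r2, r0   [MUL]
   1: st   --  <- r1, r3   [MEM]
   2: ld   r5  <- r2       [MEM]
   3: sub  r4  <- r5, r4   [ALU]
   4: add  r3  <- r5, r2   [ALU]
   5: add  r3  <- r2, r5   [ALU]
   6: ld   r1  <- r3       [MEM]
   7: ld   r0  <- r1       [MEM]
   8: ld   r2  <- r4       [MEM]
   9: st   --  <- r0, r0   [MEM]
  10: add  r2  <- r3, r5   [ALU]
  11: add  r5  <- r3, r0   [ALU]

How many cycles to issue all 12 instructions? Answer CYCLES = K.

CYCLES = 10

  cy0 -> i0 (mul) RAW r3
  cy1 -> i1 (st) no-port MEM/MEM
  cy2 -> i2 (ld) RAW r5
  cy3 -> i3&i4 (sub add) 2-wide
  cy4 -> i5 (add) RAW r3
  cy5 -> i6 (ld) no-port MEM/MEM
  cy6 -> i7 (ld) no-port MEM/MEM
  cy7 -> i8 (ld) no-port MEM/MEM
  cy8 -> i9&i10 (st add) 2-wide
  cy9 -> i11 (add) tail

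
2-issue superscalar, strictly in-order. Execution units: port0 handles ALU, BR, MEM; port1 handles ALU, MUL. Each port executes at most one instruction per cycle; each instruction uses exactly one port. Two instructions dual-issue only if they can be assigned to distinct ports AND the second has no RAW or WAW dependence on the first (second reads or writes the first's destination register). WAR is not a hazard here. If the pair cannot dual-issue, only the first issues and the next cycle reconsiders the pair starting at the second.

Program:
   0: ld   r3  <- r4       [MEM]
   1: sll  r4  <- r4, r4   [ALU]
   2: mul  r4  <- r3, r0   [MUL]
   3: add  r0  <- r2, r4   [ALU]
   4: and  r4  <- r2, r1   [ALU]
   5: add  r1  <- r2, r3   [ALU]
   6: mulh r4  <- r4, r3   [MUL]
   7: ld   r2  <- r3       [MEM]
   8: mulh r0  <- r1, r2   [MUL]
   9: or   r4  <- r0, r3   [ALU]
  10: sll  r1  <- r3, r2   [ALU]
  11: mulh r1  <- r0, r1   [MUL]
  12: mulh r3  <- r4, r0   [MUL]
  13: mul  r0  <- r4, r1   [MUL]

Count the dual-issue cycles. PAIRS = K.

PAIRS = 4

t=0 i0+i1:ld+sll ; dual
t=1 i2:mul ; RAW r4
t=2 i3+i4:add+and ; dual
t=3 i5+i6:add+mulh ; dual
t=4 i7:ld ; RAW r2
t=5 i8:mulh ; RAW r0
t=6 i9+i10:or+sll ; dual
t=7 i11:mulh ; no-port MUL/MUL
t=8 i12:mulh ; no-port MUL/MUL
t=9 i13:mul ; tail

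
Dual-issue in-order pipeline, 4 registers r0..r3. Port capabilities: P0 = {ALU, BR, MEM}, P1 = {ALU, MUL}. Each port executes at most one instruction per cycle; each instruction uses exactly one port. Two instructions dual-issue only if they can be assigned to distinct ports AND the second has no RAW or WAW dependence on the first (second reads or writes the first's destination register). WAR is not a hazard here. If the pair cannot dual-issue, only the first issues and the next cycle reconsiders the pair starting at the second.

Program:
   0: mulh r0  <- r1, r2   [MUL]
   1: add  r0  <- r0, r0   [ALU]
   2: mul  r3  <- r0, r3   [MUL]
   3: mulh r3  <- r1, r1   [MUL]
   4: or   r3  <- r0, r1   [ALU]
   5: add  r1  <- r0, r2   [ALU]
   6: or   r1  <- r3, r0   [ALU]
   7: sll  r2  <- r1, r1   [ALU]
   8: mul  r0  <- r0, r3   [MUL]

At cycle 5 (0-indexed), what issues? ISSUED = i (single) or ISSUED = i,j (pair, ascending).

ISSUED = 6

0. mulh @i0  | RAW+WAW r0
1. add @i1  | RAW r0
2. mul @i2  | no-port MUL/MUL
3. mulh @i3  | WAW r3
4. or/add @i4,i5  | 2-wide
5. or @i6  | RAW r1
6. sll/mul @i7,i8  | 2-wide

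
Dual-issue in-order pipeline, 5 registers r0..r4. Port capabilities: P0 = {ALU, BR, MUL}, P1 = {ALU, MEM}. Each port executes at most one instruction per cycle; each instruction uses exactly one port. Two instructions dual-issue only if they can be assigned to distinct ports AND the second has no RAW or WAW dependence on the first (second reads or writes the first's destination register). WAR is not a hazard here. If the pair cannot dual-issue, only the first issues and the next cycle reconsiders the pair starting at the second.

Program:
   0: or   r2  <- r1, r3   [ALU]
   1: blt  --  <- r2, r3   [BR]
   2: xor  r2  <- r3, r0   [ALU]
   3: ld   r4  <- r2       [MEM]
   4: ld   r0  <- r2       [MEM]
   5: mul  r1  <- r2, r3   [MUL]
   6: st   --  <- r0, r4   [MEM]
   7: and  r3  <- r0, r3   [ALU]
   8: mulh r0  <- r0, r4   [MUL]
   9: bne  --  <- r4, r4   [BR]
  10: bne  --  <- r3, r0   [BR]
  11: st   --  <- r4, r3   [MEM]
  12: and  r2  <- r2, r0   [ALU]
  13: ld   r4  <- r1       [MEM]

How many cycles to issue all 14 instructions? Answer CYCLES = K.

  cy0 -> i0 (or.ALU) RAW r2
  cy1 -> i1/i2 (blt.BR xor.ALU) pair
  cy2 -> i3 (ld.MEM) no-port MEM/MEM
  cy3 -> i4/i5 (ld.MEM mul.MUL) pair
  cy4 -> i6/i7 (st.MEM and.ALU) pair
  cy5 -> i8 (mulh.MUL) no-port MUL/BR
  cy6 -> i9 (bne.BR) no-port BR/BR
  cy7 -> i10/i11 (bne.BR st.MEM) pair
  cy8 -> i12/i13 (and.ALU ld.MEM) pair

CYCLES = 9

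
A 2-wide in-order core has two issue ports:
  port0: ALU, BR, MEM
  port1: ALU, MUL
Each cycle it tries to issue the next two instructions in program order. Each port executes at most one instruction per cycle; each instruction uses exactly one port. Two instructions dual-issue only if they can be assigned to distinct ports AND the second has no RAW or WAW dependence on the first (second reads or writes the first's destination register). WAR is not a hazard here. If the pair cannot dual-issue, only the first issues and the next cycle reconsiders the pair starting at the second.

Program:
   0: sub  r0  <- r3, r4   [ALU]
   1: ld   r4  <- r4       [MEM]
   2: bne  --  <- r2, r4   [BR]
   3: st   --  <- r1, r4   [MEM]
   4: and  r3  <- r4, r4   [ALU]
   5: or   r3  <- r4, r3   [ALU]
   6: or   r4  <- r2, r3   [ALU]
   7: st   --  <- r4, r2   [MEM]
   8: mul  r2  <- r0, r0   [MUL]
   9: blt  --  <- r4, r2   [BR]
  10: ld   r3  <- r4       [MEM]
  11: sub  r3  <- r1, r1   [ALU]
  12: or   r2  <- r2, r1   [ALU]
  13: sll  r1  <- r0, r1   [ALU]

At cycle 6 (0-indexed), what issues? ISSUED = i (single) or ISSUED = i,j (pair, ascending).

ISSUED = 9

  cy0 -> i0+i1 (sub.ALU/ld.MEM) dual
  cy1 -> i2 (bne.BR) no-port BR/MEM
  cy2 -> i3+i4 (st.MEM/and.ALU) dual
  cy3 -> i5 (or.ALU) RAW r3
  cy4 -> i6 (or.ALU) RAW r4
  cy5 -> i7+i8 (st.MEM/mul.MUL) dual
  cy6 -> i9 (blt.BR) no-port BR/MEM
  cy7 -> i10 (ld.MEM) WAW r3
  cy8 -> i11+i12 (sub.ALU/or.ALU) dual
  cy9 -> i13 (sll.ALU) tail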